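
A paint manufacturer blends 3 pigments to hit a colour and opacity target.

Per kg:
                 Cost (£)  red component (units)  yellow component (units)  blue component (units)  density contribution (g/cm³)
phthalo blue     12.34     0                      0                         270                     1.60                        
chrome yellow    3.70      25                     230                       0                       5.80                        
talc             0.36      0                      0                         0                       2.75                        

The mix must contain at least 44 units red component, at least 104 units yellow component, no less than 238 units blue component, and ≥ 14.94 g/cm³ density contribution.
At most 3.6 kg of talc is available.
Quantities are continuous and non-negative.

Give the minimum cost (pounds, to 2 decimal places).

£17.82

Treat it as an LP. Let x1 = kg of phthalo blue, x2 = kg of chrome yellow, x3 = kg of talc.
Minimize 12.34x1 + 3.7x2 + 0.36x3 s.t.:
  25x2 ≥ 44   (red component)
  230x2 ≥ 104   (yellow component)
  270x1 ≥ 238   (blue component)
  1.6x1 + 5.8x2 + 2.75x3 ≥ 14.94   (density contribution)
  x3 ≤ 3.6
  x1, x2, x3 ≥ 0.
The optimal mix uses every input. Binding constraints: red component, blue component, density contribution.
That vertex is x1 = 0.8815, x2 = 1.76, x3 = 1.208.
Total cost: 12.34·0.8815 + 3.7·1.76 + 0.36·1.208 = 17.8246.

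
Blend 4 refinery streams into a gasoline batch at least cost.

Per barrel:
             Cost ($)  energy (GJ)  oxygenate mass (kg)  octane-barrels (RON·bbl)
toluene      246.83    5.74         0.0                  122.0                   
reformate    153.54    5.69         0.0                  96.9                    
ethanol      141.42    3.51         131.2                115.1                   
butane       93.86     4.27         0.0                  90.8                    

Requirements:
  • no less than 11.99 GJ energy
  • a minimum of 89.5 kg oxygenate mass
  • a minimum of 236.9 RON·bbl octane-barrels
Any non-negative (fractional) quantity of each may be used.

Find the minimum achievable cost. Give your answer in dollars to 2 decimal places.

$307.40

This is a linear program. Let x1 = barrels of toluene, x2 = barrels of reformate, x3 = barrels of ethanol, x4 = barrels of butane.
min 246.83x1 + 153.54x2 + 141.42x3 + 93.86x4 with:
  5.74x1 + 5.69x2 + 3.51x3 + 4.27x4 ≥ 11.99   (energy)
  131.2x3 ≥ 89.5   (oxygenate mass)
  122x1 + 96.9x2 + 115.1x3 + 90.8x4 ≥ 236.9   (octane-barrels)
  x1, x2, x3, x4 ≥ 0.
The optimal basis is {ethanol, butane}; toluene, reformate drop out. Binding constraints: energy and oxygenate mass.
Solving gives x3 = 0.6821646, x4 = 2.247214.
Objective = 141.42·0.6821646 + 93.86·2.247214 = 307.3952.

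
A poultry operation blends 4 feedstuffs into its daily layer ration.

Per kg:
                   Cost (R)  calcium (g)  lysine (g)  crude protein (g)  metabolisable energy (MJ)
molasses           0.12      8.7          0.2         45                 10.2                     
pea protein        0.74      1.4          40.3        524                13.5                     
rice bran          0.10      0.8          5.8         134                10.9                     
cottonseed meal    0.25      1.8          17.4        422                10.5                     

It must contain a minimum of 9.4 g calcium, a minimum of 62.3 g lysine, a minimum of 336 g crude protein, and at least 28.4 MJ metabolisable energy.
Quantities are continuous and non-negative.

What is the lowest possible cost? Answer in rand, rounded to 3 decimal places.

R0.935

Set it up as a linear program. Let x1 = kg of molasses, x2 = kg of pea protein, x3 = kg of rice bran, x4 = kg of cottonseed meal.
min 0.12x1 + 0.74x2 + 0.1x3 + 0.25x4 s.t.:
  8.7x1 + 1.4x2 + 0.8x3 + 1.8x4 ≥ 9.4   (calcium)
  0.2x1 + 40.3x2 + 5.8x3 + 17.4x4 ≥ 62.3   (lysine)
  45x1 + 524x2 + 134x3 + 422x4 ≥ 336   (crude protein)
  10.2x1 + 13.5x2 + 10.9x3 + 10.5x4 ≥ 28.4   (metabolisable energy)
  x1, x2, x3, x4 ≥ 0.
The optimal basis is {molasses, cottonseed meal}; pea protein, rice bran drop out. There the calcium and lysine constraints are tight.
That vertex is x1 = 0.3405, x4 = 3.577.
Cost = 0.12·0.3405 + 0.25·3.577 = 0.93511.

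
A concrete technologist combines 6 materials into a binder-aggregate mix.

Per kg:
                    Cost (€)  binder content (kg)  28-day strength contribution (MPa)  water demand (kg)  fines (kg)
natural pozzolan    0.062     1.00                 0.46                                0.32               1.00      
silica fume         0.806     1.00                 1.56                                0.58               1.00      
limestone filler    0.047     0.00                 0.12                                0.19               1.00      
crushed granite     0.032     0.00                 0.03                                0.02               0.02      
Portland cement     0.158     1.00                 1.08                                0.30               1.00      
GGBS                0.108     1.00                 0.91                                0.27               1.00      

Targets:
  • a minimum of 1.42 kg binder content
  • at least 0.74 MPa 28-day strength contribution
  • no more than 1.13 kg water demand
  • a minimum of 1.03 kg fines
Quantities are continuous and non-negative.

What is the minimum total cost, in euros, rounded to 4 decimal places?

€0.0969

Set it up as a linear program. Let x1 = kg of natural pozzolan, x2 = kg of silica fume, x3 = kg of limestone filler, x4 = kg of crushed granite, x5 = kg of Portland cement, x6 = kg of GGBS.
Minimise 0.062x1 + 0.806x2 + 0.047x3 + 0.032x4 + 0.158x5 + 0.108x6 with:
  1x1 + 1x2 + 1x5 + 1x6 ≥ 1.42   (binder content)
  0.46x1 + 1.56x2 + 0.12x3 + 0.03x4 + 1.08x5 + 0.91x6 ≥ 0.74   (28-day strength contribution)
  0.32x1 + 0.58x2 + 0.19x3 + 0.02x4 + 0.3x5 + 0.27x6 ≤ 1.13   (water demand)
  1x1 + 1x2 + 1x3 + 0.02x4 + 1x5 + 1x6 ≥ 1.03   (fines)
  x1, x2, x3, x4, x5, x6 ≥ 0.
The cheapest feasible vertex uses only natural pozzolan, GGBS; silica fume, limestone filler, crushed granite, Portland cement are not used. Binding constraints: binder content and 28-day strength contribution.
Optimal quantities: natural pozzolan = 1.227 kg, GGBS = 0.1929 kg.
Hence cost = 0.062·1.227 + 0.108·0.1929 = €0.096907.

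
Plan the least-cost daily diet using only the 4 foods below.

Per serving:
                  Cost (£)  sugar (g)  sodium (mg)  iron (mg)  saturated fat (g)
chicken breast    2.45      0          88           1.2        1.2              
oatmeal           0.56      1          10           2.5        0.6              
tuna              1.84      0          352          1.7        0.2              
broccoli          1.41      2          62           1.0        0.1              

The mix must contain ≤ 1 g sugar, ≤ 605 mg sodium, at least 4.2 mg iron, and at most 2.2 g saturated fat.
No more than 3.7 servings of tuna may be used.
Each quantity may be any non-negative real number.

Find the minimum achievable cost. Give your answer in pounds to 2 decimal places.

Set it up as a linear program. Let x1 = servings of chicken breast, x2 = servings of oatmeal, x3 = servings of tuna, x4 = servings of broccoli.
Minimise 2.45x1 + 0.56x2 + 1.84x3 + 1.41x4 with:
  1x2 + 2x4 ≤ 1   (sugar)
  88x1 + 10x2 + 352x3 + 62x4 ≤ 605   (sodium)
  1.2x1 + 2.5x2 + 1.7x3 + 1x4 ≥ 4.2   (iron)
  1.2x1 + 0.6x2 + 0.2x3 + 0.1x4 ≤ 2.2   (saturated fat)
  x3 ≤ 3.7
  x1, x2, x3, x4 ≥ 0.
The minimum-cost mix takes nothing from chicken breast, broccoli — only oatmeal, tuna. The sugar and iron requirements are met with equality.
That vertex is x2 = 1, x3 = 1.
Cost = 0.56·1 + 1.84·1 = 2.4000.

£2.40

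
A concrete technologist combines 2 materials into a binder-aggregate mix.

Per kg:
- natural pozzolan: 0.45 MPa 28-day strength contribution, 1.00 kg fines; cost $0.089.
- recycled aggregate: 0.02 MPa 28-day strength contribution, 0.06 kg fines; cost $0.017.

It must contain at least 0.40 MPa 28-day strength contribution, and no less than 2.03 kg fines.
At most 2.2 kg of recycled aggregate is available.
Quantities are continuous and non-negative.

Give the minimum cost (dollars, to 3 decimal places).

$0.181

Set it up as a linear program. Let x1 = kg of natural pozzolan, x2 = kg of recycled aggregate.
min 0.089x1 + 0.017x2 subject to:
  0.45x1 + 0.02x2 ≥ 0.4   (28-day strength contribution)
  1x1 + 0.06x2 ≥ 2.03   (fines)
  x2 ≤ 2.2
  x1, x2 ≥ 0.
The cheapest feasible vertex uses only natural pozzolan; recycled aggregate is not used. There the fines constraint is tight.
So natural pozzolan = 2.03 kg.
Total cost: 0.089·2.03 = 0.18067.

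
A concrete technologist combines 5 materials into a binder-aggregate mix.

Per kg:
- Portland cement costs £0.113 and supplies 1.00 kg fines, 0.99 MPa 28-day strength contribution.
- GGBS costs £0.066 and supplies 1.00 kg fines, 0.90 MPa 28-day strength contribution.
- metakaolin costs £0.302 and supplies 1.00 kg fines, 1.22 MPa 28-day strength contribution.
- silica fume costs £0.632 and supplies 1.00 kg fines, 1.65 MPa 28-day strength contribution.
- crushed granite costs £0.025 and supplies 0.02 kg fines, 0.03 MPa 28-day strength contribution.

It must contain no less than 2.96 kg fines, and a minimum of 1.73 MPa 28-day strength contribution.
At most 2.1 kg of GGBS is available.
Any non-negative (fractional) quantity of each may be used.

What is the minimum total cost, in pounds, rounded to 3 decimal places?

£0.236

Set it up as a linear program. Let x1 = kg of Portland cement, x2 = kg of GGBS, x3 = kg of metakaolin, x4 = kg of silica fume, x5 = kg of crushed granite.
Minimise 0.113x1 + 0.066x2 + 0.302x3 + 0.632x4 + 0.025x5 with:
  1x1 + 1x2 + 1x3 + 1x4 + 0.02x5 ≥ 2.96   (fines)
  0.99x1 + 0.9x2 + 1.22x3 + 1.65x4 + 0.03x5 ≥ 1.73   (28-day strength contribution)
  x2 ≤ 2.1
  x1, x2, x3, x4, x5 ≥ 0.
The cheapest feasible vertex uses only Portland cement, GGBS; metakaolin, silica fume, crushed granite are not used. Binding constraints: fines and the GGBS cap.
Solving gives x1 = 0.86, x2 = 2.1.
Hence cost = 0.113·0.86 + 0.066·2.1 = £0.23578.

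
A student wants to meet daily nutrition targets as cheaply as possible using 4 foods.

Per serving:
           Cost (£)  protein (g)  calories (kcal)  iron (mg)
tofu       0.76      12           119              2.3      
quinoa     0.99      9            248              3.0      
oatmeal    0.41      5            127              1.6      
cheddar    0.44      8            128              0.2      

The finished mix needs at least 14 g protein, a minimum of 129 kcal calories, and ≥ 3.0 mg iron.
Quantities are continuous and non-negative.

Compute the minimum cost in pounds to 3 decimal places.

Treat it as an LP. Let x1 = servings of tofu, x2 = servings of quinoa, x3 = servings of oatmeal, x4 = servings of cheddar.
min 0.76x1 + 0.99x2 + 0.41x3 + 0.44x4 with:
  12x1 + 9x2 + 5x3 + 8x4 ≥ 14   (protein)
  119x1 + 248x2 + 127x3 + 128x4 ≥ 129   (calories)
  2.3x1 + 3x2 + 1.6x3 + 0.2x4 ≥ 3   (iron)
  x1, x2, x3, x4 ≥ 0.
The optimal basis is {tofu, oatmeal}; quinoa, cheddar drop out. The protein and iron requirements are met with equality.
So tofu = 0.961 servings, oatmeal = 0.4935 servings.
Hence cost = 0.76·0.961 + 0.41·0.4935 = £0.93270.

£0.933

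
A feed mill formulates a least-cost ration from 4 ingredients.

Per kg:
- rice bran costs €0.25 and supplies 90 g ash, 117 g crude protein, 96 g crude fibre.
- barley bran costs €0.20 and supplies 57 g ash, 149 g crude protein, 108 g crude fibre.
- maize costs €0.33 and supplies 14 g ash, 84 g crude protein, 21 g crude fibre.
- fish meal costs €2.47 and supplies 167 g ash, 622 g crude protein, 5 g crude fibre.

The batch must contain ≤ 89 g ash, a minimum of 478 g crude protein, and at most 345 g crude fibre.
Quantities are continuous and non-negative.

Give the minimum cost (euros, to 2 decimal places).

€1.77

This is a linear program. Let x1 = kg of rice bran, x2 = kg of barley bran, x3 = kg of maize, x4 = kg of fish meal.
Minimise 0.25x1 + 0.2x2 + 0.33x3 + 2.47x4 with:
  90x1 + 57x2 + 14x3 + 167x4 ≤ 89   (ash)
  117x1 + 149x2 + 84x3 + 622x4 ≥ 478   (crude protein)
  96x1 + 108x2 + 21x3 + 5x4 ≤ 345   (crude fibre)
  x1, x2, x3, x4 ≥ 0.
The cheapest feasible vertex uses only barley bran, maize; rice bran, fish meal are not used. Binding constraints: ash and crude protein.
Solving gives x2 = 0.2902, x3 = 5.176.
Cost = 0.2·0.2902 + 0.33·5.176 = 1.7661.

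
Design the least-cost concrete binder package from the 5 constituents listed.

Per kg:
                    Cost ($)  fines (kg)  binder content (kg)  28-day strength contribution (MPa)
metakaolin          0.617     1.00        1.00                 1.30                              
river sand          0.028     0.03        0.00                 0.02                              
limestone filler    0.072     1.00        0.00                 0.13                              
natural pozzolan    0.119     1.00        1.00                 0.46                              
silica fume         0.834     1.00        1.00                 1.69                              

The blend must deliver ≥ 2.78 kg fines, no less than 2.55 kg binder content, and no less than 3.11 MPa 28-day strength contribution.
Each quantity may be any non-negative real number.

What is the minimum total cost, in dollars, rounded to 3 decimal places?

$0.805

Let x1 = kg of metakaolin, x2 = kg of river sand, x3 = kg of limestone filler, x4 = kg of natural pozzolan, x5 = kg of silica fume.
Minimise 0.617x1 + 0.028x2 + 0.072x3 + 0.119x4 + 0.834x5 s.t.:
  1x1 + 0.03x2 + 1x3 + 1x4 + 1x5 ≥ 2.78   (fines)
  1x1 + 1x4 + 1x5 ≥ 2.55   (binder content)
  1.3x1 + 0.02x2 + 0.13x3 + 0.46x4 + 1.69x5 ≥ 3.11   (28-day strength contribution)
  x1, x2, x3, x4, x5 ≥ 0.
The cheapest feasible vertex uses only natural pozzolan; metakaolin, river sand, limestone filler, silica fume are not used. Binding constraint: 28-day strength contribution.
That vertex is x4 = 6.761.
Cost = 0.119·6.761 = 0.80456.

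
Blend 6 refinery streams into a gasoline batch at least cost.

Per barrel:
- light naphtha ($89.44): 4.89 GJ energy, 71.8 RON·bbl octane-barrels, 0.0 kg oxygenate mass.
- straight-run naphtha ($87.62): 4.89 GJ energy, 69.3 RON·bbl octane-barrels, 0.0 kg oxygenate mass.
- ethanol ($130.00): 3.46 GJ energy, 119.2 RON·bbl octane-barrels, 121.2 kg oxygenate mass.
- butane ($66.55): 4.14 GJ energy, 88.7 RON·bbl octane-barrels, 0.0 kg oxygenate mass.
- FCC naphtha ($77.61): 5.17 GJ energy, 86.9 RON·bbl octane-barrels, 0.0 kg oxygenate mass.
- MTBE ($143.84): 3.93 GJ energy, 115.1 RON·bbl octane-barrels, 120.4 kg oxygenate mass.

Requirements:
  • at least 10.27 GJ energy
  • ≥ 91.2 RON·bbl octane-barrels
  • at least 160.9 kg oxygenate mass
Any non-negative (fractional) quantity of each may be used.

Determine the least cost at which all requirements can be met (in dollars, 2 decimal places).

$257.80

This is a linear program. Let x1 = barrels of light naphtha, x2 = barrels of straight-run naphtha, x3 = barrels of ethanol, x4 = barrels of butane, x5 = barrels of FCC naphtha, x6 = barrels of MTBE.
min 89.44x1 + 87.62x2 + 130x3 + 66.55x4 + 77.61x5 + 143.84x6 with:
  4.89x1 + 4.89x2 + 3.46x3 + 4.14x4 + 5.17x5 + 3.93x6 ≥ 10.27   (energy)
  71.8x1 + 69.3x2 + 119.2x3 + 88.7x4 + 86.9x5 + 115.1x6 ≥ 91.2   (octane-barrels)
  121.2x3 + 120.4x6 ≥ 160.9   (oxygenate mass)
  x1, x2, x3, x4, x5, x6 ≥ 0.
The optimal basis is {ethanol, FCC naphtha}; light naphtha, straight-run naphtha, butane, MTBE drop out. Binding constraints: energy and oxygenate mass.
Solving gives x3 = 1.3276, x5 = 1.098.
Hence cost = 130·1.3276 + 77.61·1.098 = $257.8038.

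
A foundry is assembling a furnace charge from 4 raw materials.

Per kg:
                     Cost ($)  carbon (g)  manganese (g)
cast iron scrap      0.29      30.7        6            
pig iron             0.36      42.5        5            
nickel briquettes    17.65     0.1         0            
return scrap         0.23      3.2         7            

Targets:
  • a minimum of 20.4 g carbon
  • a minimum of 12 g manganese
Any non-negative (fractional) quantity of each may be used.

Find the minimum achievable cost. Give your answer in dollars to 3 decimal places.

$0.444

Set it up as a linear program. Let x1 = kg of cast iron scrap, x2 = kg of pig iron, x3 = kg of nickel briquettes, x4 = kg of return scrap.
min 0.29x1 + 0.36x2 + 17.65x3 + 0.23x4 s.t.:
  30.7x1 + 42.5x2 + 0.1x3 + 3.2x4 ≥ 20.4   (carbon)
  6x1 + 5x2 + 7x4 ≥ 12   (manganese)
  x1, x2, x3, x4 ≥ 0.
The cheapest feasible vertex uses only cast iron scrap, return scrap; pig iron, nickel briquettes are not used. Binding constraints: carbon and manganese.
Solving gives x1 = 0.5335, x4 = 1.257.
Total cost: 0.29·0.5335 + 0.23·1.257 = 0.44383.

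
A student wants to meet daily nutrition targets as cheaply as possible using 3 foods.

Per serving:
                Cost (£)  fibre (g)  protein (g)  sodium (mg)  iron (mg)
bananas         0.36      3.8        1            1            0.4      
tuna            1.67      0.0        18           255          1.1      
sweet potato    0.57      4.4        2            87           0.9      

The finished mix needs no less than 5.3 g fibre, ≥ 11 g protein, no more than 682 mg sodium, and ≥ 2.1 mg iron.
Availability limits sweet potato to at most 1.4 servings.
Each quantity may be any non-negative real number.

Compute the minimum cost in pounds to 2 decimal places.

This is a linear program. Let x1 = servings of bananas, x2 = servings of tuna, x3 = servings of sweet potato.
min 0.36x1 + 1.67x2 + 0.57x3 subject to:
  3.8x1 + 4.4x3 ≥ 5.3   (fibre)
  1x1 + 18x2 + 2x3 ≥ 11   (protein)
  1x1 + 255x2 + 87x3 ≤ 682   (sodium)
  0.4x1 + 1.1x2 + 0.9x3 ≥ 2.1   (iron)
  x3 ≤ 1.4
  x1, x2, x3 ≥ 0.
All 3 inputs are positive at the optimum. The protein, iron, the sweet potato cap requirements are met with equality.
That vertex is x1 = 1, x2 = 0.4, x3 = 1.4.
Objective = 0.36·1 + 1.67·0.4 + 0.57·1.4 = 1.8260.

£1.83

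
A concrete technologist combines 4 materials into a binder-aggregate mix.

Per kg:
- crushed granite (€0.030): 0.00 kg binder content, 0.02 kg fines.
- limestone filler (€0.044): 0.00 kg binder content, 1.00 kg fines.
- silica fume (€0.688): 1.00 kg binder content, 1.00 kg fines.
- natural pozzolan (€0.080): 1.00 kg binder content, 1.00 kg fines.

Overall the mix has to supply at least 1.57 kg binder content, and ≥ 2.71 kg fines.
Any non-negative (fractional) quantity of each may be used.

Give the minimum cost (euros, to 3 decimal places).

This is a linear program. Let x1 = kg of crushed granite, x2 = kg of limestone filler, x3 = kg of silica fume, x4 = kg of natural pozzolan.
Minimise 0.03x1 + 0.044x2 + 0.688x3 + 0.08x4 with:
  1x3 + 1x4 ≥ 1.57   (binder content)
  0.02x1 + 1x2 + 1x3 + 1x4 ≥ 2.71   (fines)
  x1, x2, x3, x4 ≥ 0.
The optimal basis is {limestone filler, natural pozzolan}; crushed granite, silica fume drop out. The binder content and fines requirements are met with equality.
Solving gives x2 = 1.14, x4 = 1.57.
Total cost: 0.044·1.14 + 0.08·1.57 = 0.17576.

€0.176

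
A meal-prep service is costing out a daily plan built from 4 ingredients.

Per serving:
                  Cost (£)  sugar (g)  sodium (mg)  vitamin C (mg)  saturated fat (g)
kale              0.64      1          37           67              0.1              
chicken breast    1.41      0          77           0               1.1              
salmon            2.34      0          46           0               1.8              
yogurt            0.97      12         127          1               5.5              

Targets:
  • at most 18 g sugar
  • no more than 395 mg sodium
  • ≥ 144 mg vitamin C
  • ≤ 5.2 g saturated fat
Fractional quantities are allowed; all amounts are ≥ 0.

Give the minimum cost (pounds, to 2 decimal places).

£1.38

Set it up as a linear program. Let x1 = servings of kale, x2 = servings of chicken breast, x3 = servings of salmon, x4 = servings of yogurt.
min 0.64x1 + 1.41x2 + 2.34x3 + 0.97x4 s.t.:
  1x1 + 12x4 ≤ 18   (sugar)
  37x1 + 77x2 + 46x3 + 127x4 ≤ 395   (sodium)
  67x1 + 1x4 ≥ 144   (vitamin C)
  0.1x1 + 1.1x2 + 1.8x3 + 5.5x4 ≤ 5.2   (saturated fat)
  x1, x2, x3, x4 ≥ 0.
The optimal basis is {kale}; chicken breast, salmon, yogurt drop out. Binding constraint: vitamin C.
That vertex is x1 = 2.149.
Objective = 0.64·2.149 = 1.3754.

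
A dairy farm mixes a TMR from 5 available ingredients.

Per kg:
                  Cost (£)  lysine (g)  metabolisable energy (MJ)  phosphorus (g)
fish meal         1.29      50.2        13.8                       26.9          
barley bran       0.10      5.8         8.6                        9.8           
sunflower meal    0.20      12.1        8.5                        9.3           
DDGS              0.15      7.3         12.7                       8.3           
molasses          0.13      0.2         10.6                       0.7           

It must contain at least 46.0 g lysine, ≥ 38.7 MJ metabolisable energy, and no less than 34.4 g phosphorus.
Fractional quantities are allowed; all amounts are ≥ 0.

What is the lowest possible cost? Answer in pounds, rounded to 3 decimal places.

£0.766

Set it up as a linear program. Let x1 = kg of fish meal, x2 = kg of barley bran, x3 = kg of sunflower meal, x4 = kg of DDGS, x5 = kg of molasses.
min 1.29x1 + 0.1x2 + 0.2x3 + 0.15x4 + 0.13x5 s.t.:
  50.2x1 + 5.8x2 + 12.1x3 + 7.3x4 + 0.2x5 ≥ 46   (lysine)
  13.8x1 + 8.6x2 + 8.5x3 + 12.7x4 + 10.6x5 ≥ 38.7   (metabolisable energy)
  26.9x1 + 9.8x2 + 9.3x3 + 8.3x4 + 0.7x5 ≥ 34.4   (phosphorus)
  x1, x2, x3, x4, x5 ≥ 0.
The cheapest feasible vertex uses only barley bran, sunflower meal; fish meal, DDGS, molasses are not used. Binding constraints: lysine and metabolisable energy.
That vertex is x2 = 1.411, x3 = 3.125.
Total cost: 0.1·1.411 + 0.2·3.125 = 0.76610.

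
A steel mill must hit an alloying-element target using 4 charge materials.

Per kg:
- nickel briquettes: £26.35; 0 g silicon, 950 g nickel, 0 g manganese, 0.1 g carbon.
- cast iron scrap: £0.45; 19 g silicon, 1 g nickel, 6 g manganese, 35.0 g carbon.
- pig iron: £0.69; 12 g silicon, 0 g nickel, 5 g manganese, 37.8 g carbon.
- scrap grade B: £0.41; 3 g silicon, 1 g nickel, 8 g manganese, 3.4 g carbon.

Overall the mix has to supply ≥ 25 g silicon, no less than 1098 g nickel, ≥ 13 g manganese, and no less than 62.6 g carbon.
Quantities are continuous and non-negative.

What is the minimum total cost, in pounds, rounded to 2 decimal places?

Let x1 = kg of nickel briquettes, x2 = kg of cast iron scrap, x3 = kg of pig iron, x4 = kg of scrap grade B.
Minimise 26.35x1 + 0.45x2 + 0.69x3 + 0.41x4 with:
  19x2 + 12x3 + 3x4 ≥ 25   (silicon)
  950x1 + 1x2 + 1x4 ≥ 1098   (nickel)
  6x2 + 5x3 + 8x4 ≥ 13   (manganese)
  0.1x1 + 35x2 + 37.8x3 + 3.4x4 ≥ 62.6   (carbon)
  x1, x2, x3, x4 ≥ 0.
At the optimum only nickel briquettes, cast iron scrap, scrap grade B are positive (pig iron = 0). There the nickel, manganese, carbon constraints are tight.
Solving gives x1 = 1.1536, x2 = 1.7553, x4 = 0.30852.
Objective = 26.35·1.1536 + 0.45·1.7553 + 0.41·0.30852 = 31.3137.

£31.31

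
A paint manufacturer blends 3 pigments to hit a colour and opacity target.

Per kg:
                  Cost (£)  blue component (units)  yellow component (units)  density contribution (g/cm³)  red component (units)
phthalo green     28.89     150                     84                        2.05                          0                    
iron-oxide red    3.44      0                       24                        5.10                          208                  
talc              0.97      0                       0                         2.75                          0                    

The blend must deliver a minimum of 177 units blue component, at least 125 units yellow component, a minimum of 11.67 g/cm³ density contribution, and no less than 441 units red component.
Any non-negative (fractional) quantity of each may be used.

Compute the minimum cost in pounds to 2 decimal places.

£41.38

Let x1 = kg of phthalo green, x2 = kg of iron-oxide red, x3 = kg of talc.
Minimize 28.89x1 + 3.44x2 + 0.97x3 s.t.:
  150x1 ≥ 177   (blue component)
  84x1 + 24x2 ≥ 125   (yellow component)
  2.05x1 + 5.1x2 + 2.75x3 ≥ 11.67   (density contribution)
  208x2 ≥ 441   (red component)
  x1, x2, x3 ≥ 0.
The cheapest feasible vertex uses only phthalo green, iron-oxide red; talc is not used. Binding constraints: blue component and red component.
That vertex is x1 = 1.18, x2 = 2.12.
Objective = 28.89·1.18 + 3.44·2.12 = 41.3830.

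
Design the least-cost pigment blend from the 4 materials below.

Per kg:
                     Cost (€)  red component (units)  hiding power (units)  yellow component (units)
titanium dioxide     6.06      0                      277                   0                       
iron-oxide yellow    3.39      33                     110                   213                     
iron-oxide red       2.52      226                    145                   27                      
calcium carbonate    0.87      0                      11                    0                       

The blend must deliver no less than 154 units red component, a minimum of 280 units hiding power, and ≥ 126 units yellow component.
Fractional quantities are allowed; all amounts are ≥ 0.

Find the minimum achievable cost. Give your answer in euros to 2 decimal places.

Let x1 = kg of titanium dioxide, x2 = kg of iron-oxide yellow, x3 = kg of iron-oxide red, x4 = kg of calcium carbonate.
Minimize 6.06x1 + 3.39x2 + 2.52x3 + 0.87x4 s.t.:
  33x2 + 226x3 ≥ 154   (red component)
  277x1 + 110x2 + 145x3 + 11x4 ≥ 280   (hiding power)
  213x2 + 27x3 ≥ 126   (yellow component)
  x1, x2, x3, x4 ≥ 0.
The minimum-cost mix takes nothing from titanium dioxide, calcium carbonate — only iron-oxide yellow, iron-oxide red. The hiding power and yellow component requirements are met with equality.
That vertex is x2 = 0.3837, x3 = 1.64.
Total cost: 3.39·0.3837 + 2.52·1.64 = 5.4335.

€5.43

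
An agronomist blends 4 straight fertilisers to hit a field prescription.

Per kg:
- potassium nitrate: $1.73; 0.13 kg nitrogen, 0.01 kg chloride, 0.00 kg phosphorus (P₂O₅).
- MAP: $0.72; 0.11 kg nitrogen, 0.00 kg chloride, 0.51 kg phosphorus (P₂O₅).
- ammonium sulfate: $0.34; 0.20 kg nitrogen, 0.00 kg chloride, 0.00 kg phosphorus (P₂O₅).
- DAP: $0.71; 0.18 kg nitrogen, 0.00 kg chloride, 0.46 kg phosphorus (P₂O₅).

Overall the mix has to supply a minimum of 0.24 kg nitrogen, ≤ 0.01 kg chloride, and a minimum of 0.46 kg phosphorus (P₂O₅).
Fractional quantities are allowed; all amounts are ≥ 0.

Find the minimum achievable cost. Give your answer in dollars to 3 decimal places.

$0.812

Let x1 = kg of potassium nitrate, x2 = kg of MAP, x3 = kg of ammonium sulfate, x4 = kg of DAP.
Minimise 1.73x1 + 0.72x2 + 0.34x3 + 0.71x4 s.t.:
  0.13x1 + 0.11x2 + 0.2x3 + 0.18x4 ≥ 0.24   (nitrogen)
  0.01x1 ≤ 0.01   (chloride)
  0.51x2 + 0.46x4 ≥ 0.46   (phosphorus (P₂O₅))
  x1, x2, x3, x4 ≥ 0.
The minimum-cost mix takes nothing from potassium nitrate, MAP — only ammonium sulfate, DAP. There the nitrogen and phosphorus (P₂O₅) constraints are tight.
So ammonium sulfate = 0.3 kg, DAP = 1 kg.
Objective = 0.34·0.3 + 0.71·1 = 0.81200.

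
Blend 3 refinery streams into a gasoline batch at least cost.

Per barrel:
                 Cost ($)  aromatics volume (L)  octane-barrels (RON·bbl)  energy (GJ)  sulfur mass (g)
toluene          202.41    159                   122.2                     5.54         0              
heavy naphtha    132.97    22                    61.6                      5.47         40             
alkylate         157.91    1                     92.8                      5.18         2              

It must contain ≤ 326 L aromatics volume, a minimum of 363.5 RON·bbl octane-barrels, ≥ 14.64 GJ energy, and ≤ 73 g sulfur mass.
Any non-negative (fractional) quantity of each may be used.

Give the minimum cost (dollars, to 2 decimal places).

This is a linear program. Let x1 = barrels of toluene, x2 = barrels of heavy naphtha, x3 = barrels of alkylate.
min 202.41x1 + 132.97x2 + 157.91x3 s.t.:
  159x1 + 22x2 + 1x3 ≤ 326   (aromatics volume)
  122.2x1 + 61.6x2 + 92.8x3 ≥ 363.5   (octane-barrels)
  5.54x1 + 5.47x2 + 5.18x3 ≥ 14.64   (energy)
  40x2 + 2x3 ≤ 73   (sulfur mass)
  x1, x2, x3 ≥ 0.
The minimum-cost mix takes nothing from heavy naphtha — only toluene, alkylate. The aromatics volume and octane-barrels requirements are met with equality.
So toluene = 2.0426 barrels, alkylate = 1.2273 barrels.
Objective = 202.41·2.0426 + 157.91·1.2273 = 607.2456.

$607.25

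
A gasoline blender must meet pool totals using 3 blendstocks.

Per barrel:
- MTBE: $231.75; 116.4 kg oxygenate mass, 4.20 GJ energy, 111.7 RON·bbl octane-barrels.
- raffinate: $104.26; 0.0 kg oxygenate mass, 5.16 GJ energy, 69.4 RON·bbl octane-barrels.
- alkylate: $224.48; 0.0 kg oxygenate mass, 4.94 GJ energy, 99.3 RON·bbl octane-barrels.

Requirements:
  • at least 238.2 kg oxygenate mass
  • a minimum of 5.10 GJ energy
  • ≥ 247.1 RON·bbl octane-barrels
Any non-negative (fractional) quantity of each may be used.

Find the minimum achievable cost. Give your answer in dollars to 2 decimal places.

Set it up as a linear program. Let x1 = barrels of MTBE, x2 = barrels of raffinate, x3 = barrels of alkylate.
Minimize 231.75x1 + 104.26x2 + 224.48x3 subject to:
  116.4x1 ≥ 238.2   (oxygenate mass)
  4.2x1 + 5.16x2 + 4.94x3 ≥ 5.1   (energy)
  111.7x1 + 69.4x2 + 99.3x3 ≥ 247.1   (octane-barrels)
  x1, x2, x3 ≥ 0.
The cheapest feasible vertex uses only MTBE, raffinate; alkylate is not used. There the oxygenate mass and octane-barrels constraints are tight.
Solving gives x1 = 2.0464, x2 = 0.26683.
Hence cost = 231.75·2.0464 + 104.26·0.26683 = $502.0729.

$502.07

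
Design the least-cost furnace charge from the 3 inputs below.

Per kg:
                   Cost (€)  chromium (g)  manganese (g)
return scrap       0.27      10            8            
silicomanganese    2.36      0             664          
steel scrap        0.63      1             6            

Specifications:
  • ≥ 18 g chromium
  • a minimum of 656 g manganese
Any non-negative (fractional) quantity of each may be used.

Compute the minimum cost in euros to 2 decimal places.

This is a linear program. Let x1 = kg of return scrap, x2 = kg of silicomanganese, x3 = kg of steel scrap.
min 0.27x1 + 2.36x2 + 0.63x3 with:
  10x1 + 1x3 ≥ 18   (chromium)
  8x1 + 664x2 + 6x3 ≥ 656   (manganese)
  x1, x2, x3 ≥ 0.
The optimal basis is {return scrap, silicomanganese}; steel scrap drops out. The chromium and manganese requirements are met with equality.
Solving gives x1 = 1.8, x2 = 0.9663.
Total cost: 0.27·1.8 + 2.36·0.9663 = 2.7665.

€2.77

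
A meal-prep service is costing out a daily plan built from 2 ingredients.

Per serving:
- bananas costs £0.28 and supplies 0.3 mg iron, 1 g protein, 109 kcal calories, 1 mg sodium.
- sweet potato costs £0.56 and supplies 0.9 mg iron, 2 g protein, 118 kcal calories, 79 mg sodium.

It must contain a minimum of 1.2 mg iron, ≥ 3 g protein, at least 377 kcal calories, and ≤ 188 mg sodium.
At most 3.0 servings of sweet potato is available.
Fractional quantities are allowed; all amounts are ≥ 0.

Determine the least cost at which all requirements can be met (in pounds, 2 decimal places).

£1.04

Let x1 = servings of bananas, x2 = servings of sweet potato.
Minimize 0.28x1 + 0.56x2 s.t.:
  0.3x1 + 0.9x2 ≥ 1.2   (iron)
  1x1 + 2x2 ≥ 3   (protein)
  109x1 + 118x2 ≥ 377   (calories)
  1x1 + 79x2 ≤ 188   (sodium)
  x2 ≤ 3
  x1, x2 ≥ 0.
Both inputs are positive at the optimum. Binding constraints: iron and calories.
Optimal quantities: bananas = 3.153 servings, sweet potato = 0.2823 servings.
Total cost: 0.28·3.153 + 0.56·0.2823 = 1.0409.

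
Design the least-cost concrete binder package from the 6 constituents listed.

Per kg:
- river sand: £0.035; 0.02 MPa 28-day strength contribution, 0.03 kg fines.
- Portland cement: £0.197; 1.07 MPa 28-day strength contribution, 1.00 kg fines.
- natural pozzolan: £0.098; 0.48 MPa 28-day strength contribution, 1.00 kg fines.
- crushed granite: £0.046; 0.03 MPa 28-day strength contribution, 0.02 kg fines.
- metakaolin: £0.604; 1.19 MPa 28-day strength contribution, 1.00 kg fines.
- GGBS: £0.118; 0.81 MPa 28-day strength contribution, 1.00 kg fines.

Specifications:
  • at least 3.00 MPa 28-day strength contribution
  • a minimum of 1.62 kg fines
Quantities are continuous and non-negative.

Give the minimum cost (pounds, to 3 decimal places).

£0.437

This is a linear program. Let x1 = kg of river sand, x2 = kg of Portland cement, x3 = kg of natural pozzolan, x4 = kg of crushed granite, x5 = kg of metakaolin, x6 = kg of GGBS.
Minimise 0.035x1 + 0.197x2 + 0.098x3 + 0.046x4 + 0.604x5 + 0.118x6 subject to:
  0.02x1 + 1.07x2 + 0.48x3 + 0.03x4 + 1.19x5 + 0.81x6 ≥ 3   (28-day strength contribution)
  0.03x1 + 1x2 + 1x3 + 0.02x4 + 1x5 + 1x6 ≥ 1.62   (fines)
  x1, x2, x3, x4, x5, x6 ≥ 0.
The cheapest feasible vertex uses only GGBS; river sand, Portland cement, natural pozzolan, crushed granite, metakaolin are not used. Binding constraint: 28-day strength contribution.
So GGBS = 3.704 kg.
Objective = 0.118·3.704 = 0.43707.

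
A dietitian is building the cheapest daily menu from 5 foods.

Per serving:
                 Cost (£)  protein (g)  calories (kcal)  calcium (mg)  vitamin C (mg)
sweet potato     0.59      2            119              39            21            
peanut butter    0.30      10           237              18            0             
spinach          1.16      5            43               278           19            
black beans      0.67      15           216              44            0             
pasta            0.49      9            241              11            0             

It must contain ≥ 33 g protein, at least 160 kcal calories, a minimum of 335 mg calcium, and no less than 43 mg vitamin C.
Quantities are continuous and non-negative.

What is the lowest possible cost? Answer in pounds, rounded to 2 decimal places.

Let x1 = servings of sweet potato, x2 = servings of peanut butter, x3 = servings of spinach, x4 = servings of black beans, x5 = servings of pasta.
min 0.59x1 + 0.3x2 + 1.16x3 + 0.67x4 + 0.49x5 subject to:
  2x1 + 10x2 + 5x3 + 15x4 + 9x5 ≥ 33   (protein)
  119x1 + 237x2 + 43x3 + 216x4 + 241x5 ≥ 160   (calories)
  39x1 + 18x2 + 278x3 + 44x4 + 11x5 ≥ 335   (calcium)
  21x1 + 19x3 ≥ 43   (vitamin C)
  x1, x2, x3, x4, x5 ≥ 0.
At the optimum only sweet potato, peanut butter, spinach are positive (black beans, pasta = 0). Binding constraints: protein, calcium, vitamin C.
Solving gives x1 = 1.272, x2 = 2.617, x3 = 0.8571.
Objective = 0.59·1.272 + 0.3·2.617 + 1.16·0.8571 = 2.5298.

£2.53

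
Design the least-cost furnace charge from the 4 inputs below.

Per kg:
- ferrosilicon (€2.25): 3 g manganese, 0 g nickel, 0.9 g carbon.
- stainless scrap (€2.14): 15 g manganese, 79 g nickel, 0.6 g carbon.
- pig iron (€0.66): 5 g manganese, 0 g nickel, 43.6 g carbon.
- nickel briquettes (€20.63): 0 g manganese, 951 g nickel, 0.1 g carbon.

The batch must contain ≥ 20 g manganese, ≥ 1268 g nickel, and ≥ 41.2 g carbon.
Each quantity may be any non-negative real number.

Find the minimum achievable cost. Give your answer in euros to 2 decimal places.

Treat it as an LP. Let x1 = kg of ferrosilicon, x2 = kg of stainless scrap, x3 = kg of pig iron, x4 = kg of nickel briquettes.
min 2.25x1 + 2.14x2 + 0.66x3 + 20.63x4 s.t.:
  3x1 + 15x2 + 5x3 ≥ 20   (manganese)
  79x2 + 951x4 ≥ 1268   (nickel)
  0.9x1 + 0.6x2 + 43.6x3 + 0.1x4 ≥ 41.2   (carbon)
  x1, x2, x3, x4 ≥ 0.
At the optimum only stainless scrap, pig iron, nickel briquettes are positive (ferrosilicon = 0). The manganese, nickel, carbon requirements are met with equality.
Optimal quantities: stainless scrap = 1.024 kg, pig iron = 0.928 kg, nickel briquettes = 1.2483 kg.
Cost = 2.14·1.024 + 0.66·0.928 + 20.63·1.2483 = 28.5563.

€28.56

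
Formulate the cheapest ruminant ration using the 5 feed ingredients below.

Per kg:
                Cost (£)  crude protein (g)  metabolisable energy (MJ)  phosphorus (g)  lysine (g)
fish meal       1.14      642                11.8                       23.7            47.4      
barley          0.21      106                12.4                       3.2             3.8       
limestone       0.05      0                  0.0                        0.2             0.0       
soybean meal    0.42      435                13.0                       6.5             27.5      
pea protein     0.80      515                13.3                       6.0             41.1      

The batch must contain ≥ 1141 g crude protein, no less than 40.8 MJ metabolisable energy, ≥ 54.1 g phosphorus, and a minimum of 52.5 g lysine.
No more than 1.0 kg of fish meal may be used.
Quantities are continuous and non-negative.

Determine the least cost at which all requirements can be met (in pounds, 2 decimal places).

Let x1 = kg of fish meal, x2 = kg of barley, x3 = kg of limestone, x4 = kg of soybean meal, x5 = kg of pea protein.
min 1.14x1 + 0.21x2 + 0.05x3 + 0.42x4 + 0.8x5 s.t.:
  642x1 + 106x2 + 435x4 + 515x5 ≥ 1141   (crude protein)
  11.8x1 + 12.4x2 + 13x4 + 13.3x5 ≥ 40.8   (metabolisable energy)
  23.7x1 + 3.2x2 + 0.2x3 + 6.5x4 + 6x5 ≥ 54.1   (phosphorus)
  47.4x1 + 3.8x2 + 27.5x4 + 41.1x5 ≥ 52.5   (lysine)
  x1 ≤ 1
  x1, x2, x3, x4, x5 ≥ 0.
The minimum-cost mix takes nothing from barley, limestone, pea protein — only fish meal, soybean meal. There the phosphorus and the fish meal cap constraints are tight.
That vertex is x1 = 1, x4 = 4.677.
Cost = 1.14·1 + 0.42·4.677 = 3.1043.

£3.10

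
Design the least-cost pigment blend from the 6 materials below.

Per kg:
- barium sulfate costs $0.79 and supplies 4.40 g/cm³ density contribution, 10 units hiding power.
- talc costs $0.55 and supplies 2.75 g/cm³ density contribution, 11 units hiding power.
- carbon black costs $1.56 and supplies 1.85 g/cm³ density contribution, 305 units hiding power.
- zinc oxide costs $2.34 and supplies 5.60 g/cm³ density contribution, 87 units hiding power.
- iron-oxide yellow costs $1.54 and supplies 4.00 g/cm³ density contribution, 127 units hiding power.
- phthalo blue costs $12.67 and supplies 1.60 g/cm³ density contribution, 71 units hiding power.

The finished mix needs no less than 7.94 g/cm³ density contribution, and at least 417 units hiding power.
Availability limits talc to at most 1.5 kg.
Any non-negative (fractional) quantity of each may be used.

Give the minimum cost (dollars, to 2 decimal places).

Treat it as an LP. Let x1 = kg of barium sulfate, x2 = kg of talc, x3 = kg of carbon black, x4 = kg of zinc oxide, x5 = kg of iron-oxide yellow, x6 = kg of phthalo blue.
Minimize 0.79x1 + 0.55x2 + 1.56x3 + 2.34x4 + 1.54x5 + 12.67x6 subject to:
  4.4x1 + 2.75x2 + 1.85x3 + 5.6x4 + 4x5 + 1.6x6 ≥ 7.94   (density contribution)
  10x1 + 11x2 + 305x3 + 87x4 + 127x5 + 71x6 ≥ 417   (hiding power)
  x2 ≤ 1.5
  x1, x2, x3, x4, x5, x6 ≥ 0.
At the optimum only barium sulfate, carbon black are positive (talc, zinc oxide, iron-oxide yellow, phthalo blue = 0). The density contribution and hiding power requirements are met with equality.
Optimal quantities: barium sulfate = 1.247 kg, carbon black = 1.326 kg.
Objective = 0.79·1.247 + 1.56·1.326 = 3.0537.

$3.05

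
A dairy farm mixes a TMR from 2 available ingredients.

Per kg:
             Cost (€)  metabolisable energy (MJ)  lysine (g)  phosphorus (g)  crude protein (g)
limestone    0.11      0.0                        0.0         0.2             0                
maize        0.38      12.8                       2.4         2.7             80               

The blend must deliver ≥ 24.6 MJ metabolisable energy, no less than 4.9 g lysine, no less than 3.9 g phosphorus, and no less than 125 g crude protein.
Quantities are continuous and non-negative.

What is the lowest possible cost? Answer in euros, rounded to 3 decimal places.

Treat it as an LP. Let x1 = kg of limestone, x2 = kg of maize.
Minimize 0.11x1 + 0.38x2 s.t.:
  12.8x2 ≥ 24.6   (metabolisable energy)
  2.4x2 ≥ 4.9   (lysine)
  0.2x1 + 2.7x2 ≥ 3.9   (phosphorus)
  80x2 ≥ 125   (crude protein)
  x1, x2 ≥ 0.
At the optimum only maize is positive (limestone = 0). The lysine requirement is met with equality.
That vertex is x2 = 2.042.
Objective = 0.38·2.042 = 0.77596.

€0.776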